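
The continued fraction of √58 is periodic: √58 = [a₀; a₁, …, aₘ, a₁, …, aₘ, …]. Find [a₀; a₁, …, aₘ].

[7; 1, 1, 1, 1, 1, 1, 14]

a₀ = ⌊√58⌋ = 7.
With m₀=0, d₀=1 and mₖ₊₁ = dₖaₖ − mₖ, dₖ₊₁ = (n − mₖ₊₁²)/dₖ, aₖ₊₁ = ⌊(a₀+mₖ₊₁)/dₖ₊₁⌋:
  k=1: m=7, d=9, a=1
  k=2: m=2, d=6, a=1
  k=3: m=4, d=7, a=1
  k=4: m=3, d=7, a=1
  k=5: m=4, d=6, a=1
  k=6: m=2, d=9, a=1
  k=7: m=7, d=1, a=14
d=1 and a=2a₀=14 at k=7, so the next step gives (m, d) = (7, 9) again — its k=1 value — and the period has length 7.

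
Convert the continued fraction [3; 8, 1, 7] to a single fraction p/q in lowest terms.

221/71

Fold from the inside: start with 7/1.
  1 + 1/7 = 8/7
  8 + 7/8 = 71/8
  3 + 8/71 = 221/71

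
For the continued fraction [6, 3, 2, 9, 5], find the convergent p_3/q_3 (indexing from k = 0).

415/66

Using pₖ = aₖpₖ₋₁ + pₖ₋₂, qₖ = aₖqₖ₋₁ + qₖ₋₂ (with p₋₁=1, p₋₂=0, q₋₁=0, q₋₂=1):
  k=0: a=6, p=6, q=1
  k=1: a=3, p=19, q=3
  k=2: a=2, p=44, q=7
  k=3: a=9, p=415, q=66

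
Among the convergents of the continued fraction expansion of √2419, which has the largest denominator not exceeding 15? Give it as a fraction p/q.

√2419 = [49; 5, 2, 5, 98, …] (period length 4).
Convergents:
  p_0/q_0 = 49/1
  p_1/q_1 = 246/5
  p_2/q_2 = 541/11
  p_3/q_3 = 2951/60
q_2 = 11 ≤ 15 < 60 = q_3, so the answer is 541/11.

541/11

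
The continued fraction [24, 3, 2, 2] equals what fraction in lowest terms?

Using pₖ = aₖpₖ₋₁ + pₖ₋₂ and qₖ = aₖqₖ₋₁ + qₖ₋₂:
  k=0: a=24, p=24, q=1
  k=1: a=3, p=73, q=3
  k=2: a=2, p=170, q=7
  k=3: a=2, p=413, q=17

413/17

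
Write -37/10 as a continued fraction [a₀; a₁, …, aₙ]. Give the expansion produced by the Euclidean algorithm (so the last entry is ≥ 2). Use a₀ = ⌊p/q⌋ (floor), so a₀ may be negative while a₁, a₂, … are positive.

[-4; 3, 3]

-37 = -4*10 + 3
10 = 3*3 + 1
3 = 3*1 + 0  (stop)
So -37/10 = [-4; 3, 3].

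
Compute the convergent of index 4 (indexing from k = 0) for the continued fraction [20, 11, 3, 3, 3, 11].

Using pₖ = aₖpₖ₋₁ + pₖ₋₂, qₖ = aₖqₖ₋₁ + qₖ₋₂ (with p₋₁=1, p₋₂=0, q₋₁=0, q₋₂=1):
  k=0: a=20, p=20, q=1
  k=1: a=11, p=221, q=11
  k=2: a=3, p=683, q=34
  k=3: a=3, p=2270, q=113
  k=4: a=3, p=7493, q=373

7493/373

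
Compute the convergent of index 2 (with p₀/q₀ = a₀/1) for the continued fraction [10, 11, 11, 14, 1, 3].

1231/122

Using pₖ = aₖpₖ₋₁ + pₖ₋₂, qₖ = aₖqₖ₋₁ + qₖ₋₂ (with p₋₁=1, p₋₂=0, q₋₁=0, q₋₂=1):
  k=0: a=10, p=10, q=1
  k=1: a=11, p=111, q=11
  k=2: a=11, p=1231, q=122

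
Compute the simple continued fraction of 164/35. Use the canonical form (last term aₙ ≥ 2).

164 = 4*35 + 24
35 = 1*24 + 11
24 = 2*11 + 2
11 = 5*2 + 1
2 = 2*1 + 0  (stop)
So 164/35 = [4; 1, 2, 5, 2].

[4; 1, 2, 5, 2]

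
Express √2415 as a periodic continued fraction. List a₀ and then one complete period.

a₀ = ⌊√2415⌋ = 49.

[49; 7, 98]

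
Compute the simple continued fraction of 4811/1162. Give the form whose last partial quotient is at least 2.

4811 = 4*1162 + 163
1162 = 7*163 + 21
163 = 7*21 + 16
21 = 1*16 + 5
16 = 3*5 + 1
5 = 5*1 + 0  (stop)
So 4811/1162 = [4; 7, 7, 1, 3, 5].

[4; 7, 7, 1, 3, 5]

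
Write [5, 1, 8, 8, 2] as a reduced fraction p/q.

Fold from the inside: start with 2/1.
  8 + 1/2 = 17/2
  8 + 2/17 = 138/17
  1 + 17/138 = 155/138
  5 + 138/155 = 913/155

913/155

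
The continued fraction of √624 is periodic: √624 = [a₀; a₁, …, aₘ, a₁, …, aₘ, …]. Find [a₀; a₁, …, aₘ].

[24; 1, 48]

a₀ = ⌊√624⌋ = 24.
With m₀=0, d₀=1 and mₖ₊₁ = dₖaₖ − mₖ, dₖ₊₁ = (n − mₖ₊₁²)/dₖ, aₖ₊₁ = ⌊(a₀+mₖ₊₁)/dₖ₊₁⌋:
  k=1: m=24, d=48, a=1
  k=2: m=24, d=1, a=48
d=1 and a=2a₀=48 at k=2, so the next step gives (m, d) = (24, 48) again — its k=1 value — and the period has length 2.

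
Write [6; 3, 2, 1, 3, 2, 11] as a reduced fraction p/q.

6052/961

Fold from the inside: start with 11/1.
  2 + 1/11 = 23/11
  3 + 11/23 = 80/23
  1 + 23/80 = 103/80
  2 + 80/103 = 286/103
  3 + 103/286 = 961/286
  6 + 286/961 = 6052/961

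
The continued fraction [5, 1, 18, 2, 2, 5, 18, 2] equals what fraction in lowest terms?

116483/19582

Fold from the inside: start with 2/1.
  18 + 1/2 = 37/2
  5 + 2/37 = 187/37
  2 + 37/187 = 411/187
  2 + 187/411 = 1009/411
  18 + 411/1009 = 18573/1009
  1 + 1009/18573 = 19582/18573
  5 + 18573/19582 = 116483/19582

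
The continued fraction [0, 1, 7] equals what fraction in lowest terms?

7/8

Using pₖ = aₖpₖ₋₁ + pₖ₋₂ and qₖ = aₖqₖ₋₁ + qₖ₋₂:
  k=0: a=0, p=0, q=1
  k=1: a=1, p=1, q=1
  k=2: a=7, p=7, q=8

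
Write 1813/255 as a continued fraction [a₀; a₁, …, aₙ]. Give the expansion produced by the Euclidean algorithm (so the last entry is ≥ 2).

[7; 9, 9, 3]

1813 = 7×255 + 28
255 = 9×28 + 3
28 = 9×3 + 1
3 = 3×1 + 0  (stop)
So 1813/255 = [7; 9, 9, 3].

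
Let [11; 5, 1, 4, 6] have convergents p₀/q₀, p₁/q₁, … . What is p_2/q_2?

67/6

Using pₖ = aₖpₖ₋₁ + pₖ₋₂, qₖ = aₖqₖ₋₁ + qₖ₋₂ (with p₋₁=1, p₋₂=0, q₋₁=0, q₋₂=1):
  k=0: a=11, p=11, q=1
  k=1: a=5, p=56, q=5
  k=2: a=1, p=67, q=6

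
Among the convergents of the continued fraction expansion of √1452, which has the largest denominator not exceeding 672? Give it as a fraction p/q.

14137/371

√1452 = [38; 9, 1, 1, 18, 1, 1, 9, 76, …] (period length 8).
Convergents:
  p_0/q_0 = 38/1
  p_1/q_1 = 343/9
  p_2/q_2 = 381/10
  p_3/q_3 = 724/19
  p_4/q_4 = 13413/352
  p_5/q_5 = 14137/371
  p_6/q_6 = 27550/723
q_5 = 371 ≤ 672 < 723 = q_6, so the answer is 14137/371.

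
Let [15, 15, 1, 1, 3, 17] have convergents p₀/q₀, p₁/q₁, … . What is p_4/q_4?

1642/109

Using pₖ = aₖpₖ₋₁ + pₖ₋₂, qₖ = aₖqₖ₋₁ + qₖ₋₂ (with p₋₁=1, p₋₂=0, q₋₁=0, q₋₂=1):
  k=0: a=15, p=15, q=1
  k=1: a=15, p=226, q=15
  k=2: a=1, p=241, q=16
  k=3: a=1, p=467, q=31
  k=4: a=3, p=1642, q=109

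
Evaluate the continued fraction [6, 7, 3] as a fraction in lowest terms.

Fold from the inside: start with 3/1.
  7 + 1/3 = 22/3
  6 + 3/22 = 135/22

135/22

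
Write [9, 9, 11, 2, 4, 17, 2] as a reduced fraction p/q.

302253/33178

Using pₖ = aₖpₖ₋₁ + pₖ₋₂ and qₖ = aₖqₖ₋₁ + qₖ₋₂:
  k=0: a=9, p=9, q=1
  k=1: a=9, p=82, q=9
  k=2: a=11, p=911, q=100
  k=3: a=2, p=1904, q=209
  k=4: a=4, p=8527, q=936
  k=5: a=17, p=146863, q=16121
  k=6: a=2, p=302253, q=33178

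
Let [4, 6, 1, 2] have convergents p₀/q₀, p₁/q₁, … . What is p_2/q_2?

29/7

Using pₖ = aₖpₖ₋₁ + pₖ₋₂, qₖ = aₖqₖ₋₁ + qₖ₋₂ (with p₋₁=1, p₋₂=0, q₋₁=0, q₋₂=1):
  k=0: a=4, p=4, q=1
  k=1: a=6, p=25, q=6
  k=2: a=1, p=29, q=7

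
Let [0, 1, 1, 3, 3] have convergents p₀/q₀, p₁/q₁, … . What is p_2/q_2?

1/2

Using pₖ = aₖpₖ₋₁ + pₖ₋₂, qₖ = aₖqₖ₋₁ + qₖ₋₂ (with p₋₁=1, p₋₂=0, q₋₁=0, q₋₂=1):
  k=0: a=0, p=0, q=1
  k=1: a=1, p=1, q=1
  k=2: a=1, p=1, q=2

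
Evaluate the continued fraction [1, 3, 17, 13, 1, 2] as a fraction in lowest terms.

2841/2141

Using pₖ = aₖpₖ₋₁ + pₖ₋₂ and qₖ = aₖqₖ₋₁ + qₖ₋₂:
  k=0: a=1, p=1, q=1
  k=1: a=3, p=4, q=3
  k=2: a=17, p=69, q=52
  k=3: a=13, p=901, q=679
  k=4: a=1, p=970, q=731
  k=5: a=2, p=2841, q=2141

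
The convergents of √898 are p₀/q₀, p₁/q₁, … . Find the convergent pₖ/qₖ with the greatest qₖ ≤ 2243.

53910/1799

√898 = [29; 1, 28, 1, 58, …] (period length 4).
Convergents:
  p_0/q_0 = 29/1
  p_1/q_1 = 30/1
  p_2/q_2 = 869/29
  p_3/q_3 = 899/30
  p_4/q_4 = 53011/1769
  p_5/q_5 = 53910/1799
  p_6/q_6 = 1562491/52141
q_5 = 1799 ≤ 2243 < 52141 = q_6, so the answer is 53910/1799.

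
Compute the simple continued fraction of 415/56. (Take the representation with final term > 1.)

[7; 2, 2, 3, 3]

415 = 7*56 + 23
56 = 2*23 + 10
23 = 2*10 + 3
10 = 3*3 + 1
3 = 3*1 + 0  (stop)
So 415/56 = [7; 2, 2, 3, 3].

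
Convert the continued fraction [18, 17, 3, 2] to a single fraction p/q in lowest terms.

Using pₖ = aₖpₖ₋₁ + pₖ₋₂ and qₖ = aₖqₖ₋₁ + qₖ₋₂:
  k=0: a=18, p=18, q=1
  k=1: a=17, p=307, q=17
  k=2: a=3, p=939, q=52
  k=3: a=2, p=2185, q=121

2185/121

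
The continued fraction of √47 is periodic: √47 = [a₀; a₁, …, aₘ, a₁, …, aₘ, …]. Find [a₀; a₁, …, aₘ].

a₀ = ⌊√47⌋ = 6.

[6; 1, 5, 1, 12]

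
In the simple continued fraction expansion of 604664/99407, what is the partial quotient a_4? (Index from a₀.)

6

604664 = 6·99407 + 8222   →  a_0 = 6
99407 = 12·8222 + 743   →  a_1 = 12
8222 = 11·743 + 49   →  a_2 = 11
743 = 15·49 + 8   →  a_3 = 15
49 = 6·8 + 1   →  a_4 = 6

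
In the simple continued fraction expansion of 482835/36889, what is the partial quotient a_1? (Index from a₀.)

11

482835 = 13·36889 + 3278   →  a_0 = 13
36889 = 11·3278 + 831   →  a_1 = 11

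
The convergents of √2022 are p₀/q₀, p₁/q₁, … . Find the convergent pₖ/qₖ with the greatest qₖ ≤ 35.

√2022 = [44; 1, 28, 1, 88, …] (period length 4).
Convergents:
  p_0/q_0 = 44/1
  p_1/q_1 = 45/1
  p_2/q_2 = 1304/29
  p_3/q_3 = 1349/30
  p_4/q_4 = 120016/2669
q_3 = 30 ≤ 35 < 2669 = q_4, so the answer is 1349/30.

1349/30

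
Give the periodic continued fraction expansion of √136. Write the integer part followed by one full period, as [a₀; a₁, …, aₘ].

a₀ = ⌊√136⌋ = 11.
With m₀=0, d₀=1 and mₖ₊₁ = dₖaₖ − mₖ, dₖ₊₁ = (n − mₖ₊₁²)/dₖ, aₖ₊₁ = ⌊(a₀+mₖ₊₁)/dₖ₊₁⌋:
  k=1: m=11, d=15, a=1
  k=2: m=4, d=8, a=1
  k=3: m=4, d=15, a=1
  k=4: m=11, d=1, a=22
d=1 and a=2a₀=22 at k=4, so the next step gives (m, d) = (11, 15) again — its k=1 value — and the period has length 4.

[11; 1, 1, 1, 22]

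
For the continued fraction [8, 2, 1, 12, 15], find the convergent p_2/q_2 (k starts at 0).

Using pₖ = aₖpₖ₋₁ + pₖ₋₂, qₖ = aₖqₖ₋₁ + qₖ₋₂ (with p₋₁=1, p₋₂=0, q₋₁=0, q₋₂=1):
  k=0: a=8, p=8, q=1
  k=1: a=2, p=17, q=2
  k=2: a=1, p=25, q=3

25/3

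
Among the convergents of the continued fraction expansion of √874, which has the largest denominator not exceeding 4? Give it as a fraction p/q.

59/2

√874 = [29; 1, 1, 3, 2, 3, 1, 1, 58, …] (period length 8).
Convergents:
  p_0/q_0 = 29/1
  p_1/q_1 = 30/1
  p_2/q_2 = 59/2
  p_3/q_3 = 207/7
q_2 = 2 ≤ 4 < 7 = q_3, so the answer is 59/2.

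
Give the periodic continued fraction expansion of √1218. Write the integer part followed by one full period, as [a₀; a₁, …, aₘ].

a₀ = ⌊√1218⌋ = 34.
With m₀=0, d₀=1 and mₖ₊₁ = dₖaₖ − mₖ, dₖ₊₁ = (n − mₖ₊₁²)/dₖ, aₖ₊₁ = ⌊(a₀+mₖ₊₁)/dₖ₊₁⌋:
  k=1: m=34, d=62, a=1
  k=2: m=28, d=7, a=8
  k=3: m=28, d=62, a=1
  k=4: m=34, d=1, a=68
d=1 and a=2a₀=68 at k=4, so the next step gives (m, d) = (34, 62) again — its k=1 value — and the period has length 4.

[34; 1, 8, 1, 68]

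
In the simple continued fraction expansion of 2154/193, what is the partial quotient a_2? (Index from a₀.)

2154 = 11·193 + 31   →  a_0 = 11
193 = 6·31 + 7   →  a_1 = 6
31 = 4·7 + 3   →  a_2 = 4

4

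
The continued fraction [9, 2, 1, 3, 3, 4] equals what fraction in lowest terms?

Using pₖ = aₖpₖ₋₁ + pₖ₋₂ and qₖ = aₖqₖ₋₁ + qₖ₋₂:
  k=0: a=9, p=9, q=1
  k=1: a=2, p=19, q=2
  k=2: a=1, p=28, q=3
  k=3: a=3, p=103, q=11
  k=4: a=3, p=337, q=36
  k=5: a=4, p=1451, q=155

1451/155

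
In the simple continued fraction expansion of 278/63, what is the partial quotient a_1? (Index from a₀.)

278 = 4·63 + 26   →  a_0 = 4
63 = 2·26 + 11   →  a_1 = 2

2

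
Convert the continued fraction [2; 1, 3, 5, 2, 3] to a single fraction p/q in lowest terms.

439/159

Fold from the inside: start with 3/1.
  2 + 1/3 = 7/3
  5 + 3/7 = 38/7
  3 + 7/38 = 121/38
  1 + 38/121 = 159/121
  2 + 121/159 = 439/159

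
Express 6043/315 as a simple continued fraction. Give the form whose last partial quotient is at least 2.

6043 = 19×315 + 58
315 = 5×58 + 25
58 = 2×25 + 8
25 = 3×8 + 1
8 = 8×1 + 0  (stop)
So 6043/315 = [19; 5, 2, 3, 8].

[19; 5, 2, 3, 8]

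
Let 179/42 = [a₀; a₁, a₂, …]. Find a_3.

4

179 = 4·42 + 11   →  a_0 = 4
42 = 3·11 + 9   →  a_1 = 3
11 = 1·9 + 2   →  a_2 = 1
9 = 4·2 + 1   →  a_3 = 4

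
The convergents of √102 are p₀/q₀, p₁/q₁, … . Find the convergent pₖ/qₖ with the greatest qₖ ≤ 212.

√102 = [10; 10, 20, …] (period length 2).
Convergents:
  p_0/q_0 = 10/1
  p_1/q_1 = 101/10
  p_2/q_2 = 2030/201
  p_3/q_3 = 20401/2020
q_2 = 201 ≤ 212 < 2020 = q_3, so the answer is 2030/201.

2030/201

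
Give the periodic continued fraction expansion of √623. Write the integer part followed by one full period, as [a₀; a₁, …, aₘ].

a₀ = ⌊√623⌋ = 24.
With m₀=0, d₀=1 and mₖ₊₁ = dₖaₖ − mₖ, dₖ₊₁ = (n − mₖ₊₁²)/dₖ, aₖ₊₁ = ⌊(a₀+mₖ₊₁)/dₖ₊₁⌋:
  k=1: m=24, d=47, a=1
  k=2: m=23, d=2, a=23
  k=3: m=23, d=47, a=1
  k=4: m=24, d=1, a=48
d=1 and a=2a₀=48 at k=4, so the next step gives (m, d) = (24, 47) again — its k=1 value — and the period has length 4.

[24; 1, 23, 1, 48]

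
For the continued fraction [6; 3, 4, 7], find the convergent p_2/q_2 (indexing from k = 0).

Using pₖ = aₖpₖ₋₁ + pₖ₋₂, qₖ = aₖqₖ₋₁ + qₖ₋₂ (with p₋₁=1, p₋₂=0, q₋₁=0, q₋₂=1):
  k=0: a=6, p=6, q=1
  k=1: a=3, p=19, q=3
  k=2: a=4, p=82, q=13

82/13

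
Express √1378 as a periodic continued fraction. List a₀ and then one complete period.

[37; 8, 4, 4, 8, 74]

a₀ = ⌊√1378⌋ = 37.
With m₀=0, d₀=1 and mₖ₊₁ = dₖaₖ − mₖ, dₖ₊₁ = (n − mₖ₊₁²)/dₖ, aₖ₊₁ = ⌊(a₀+mₖ₊₁)/dₖ₊₁⌋:
  k=1: m=37, d=9, a=8
  k=2: m=35, d=17, a=4
  k=3: m=33, d=17, a=4
  k=4: m=35, d=9, a=8
  k=5: m=37, d=1, a=74
d=1 and a=2a₀=74 at k=5, so the next step gives (m, d) = (37, 9) again — its k=1 value — and the period has length 5.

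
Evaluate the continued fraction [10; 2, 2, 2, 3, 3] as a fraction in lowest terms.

1406/135

Fold from the inside: start with 3/1.
  3 + 1/3 = 10/3
  2 + 3/10 = 23/10
  2 + 10/23 = 56/23
  2 + 23/56 = 135/56
  10 + 56/135 = 1406/135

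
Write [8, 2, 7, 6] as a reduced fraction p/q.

Using pₖ = aₖpₖ₋₁ + pₖ₋₂ and qₖ = aₖqₖ₋₁ + qₖ₋₂:
  k=0: a=8, p=8, q=1
  k=1: a=2, p=17, q=2
  k=2: a=7, p=127, q=15
  k=3: a=6, p=779, q=92

779/92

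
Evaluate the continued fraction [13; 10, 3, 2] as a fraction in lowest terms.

943/72

Using pₖ = aₖpₖ₋₁ + pₖ₋₂ and qₖ = aₖqₖ₋₁ + qₖ₋₂:
  k=0: a=13, p=13, q=1
  k=1: a=10, p=131, q=10
  k=2: a=3, p=406, q=31
  k=3: a=2, p=943, q=72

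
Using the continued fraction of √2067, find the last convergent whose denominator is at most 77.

1273/28

√2067 = [45; 2, 6, 2, 90, …] (period length 4).
Convergents:
  p_0/q_0 = 45/1
  p_1/q_1 = 91/2
  p_2/q_2 = 591/13
  p_3/q_3 = 1273/28
  p_4/q_4 = 115161/2533
q_3 = 28 ≤ 77 < 2533 = q_4, so the answer is 1273/28.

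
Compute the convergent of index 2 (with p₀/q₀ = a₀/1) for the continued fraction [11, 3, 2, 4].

Using pₖ = aₖpₖ₋₁ + pₖ₋₂, qₖ = aₖqₖ₋₁ + qₖ₋₂ (with p₋₁=1, p₋₂=0, q₋₁=0, q₋₂=1):
  k=0: a=11, p=11, q=1
  k=1: a=3, p=34, q=3
  k=2: a=2, p=79, q=7

79/7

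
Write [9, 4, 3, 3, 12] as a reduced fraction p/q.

4884/529

Fold from the inside: start with 12/1.
  3 + 1/12 = 37/12
  3 + 12/37 = 123/37
  4 + 37/123 = 529/123
  9 + 123/529 = 4884/529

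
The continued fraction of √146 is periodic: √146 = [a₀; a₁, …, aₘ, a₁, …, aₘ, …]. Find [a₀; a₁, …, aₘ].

a₀ = ⌊√146⌋ = 12.
With m₀=0, d₀=1 and mₖ₊₁ = dₖaₖ − mₖ, dₖ₊₁ = (n − mₖ₊₁²)/dₖ, aₖ₊₁ = ⌊(a₀+mₖ₊₁)/dₖ₊₁⌋:
  k=1: m=12, d=2, a=12
  k=2: m=12, d=1, a=24
d=1 and a=2a₀=24 at k=2, so the next step gives (m, d) = (12, 2) again — its k=1 value — and the period has length 2.

[12; 12, 24]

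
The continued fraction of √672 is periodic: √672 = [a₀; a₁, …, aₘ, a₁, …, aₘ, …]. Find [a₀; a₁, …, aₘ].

a₀ = ⌊√672⌋ = 25.
With m₀=0, d₀=1 and mₖ₊₁ = dₖaₖ − mₖ, dₖ₊₁ = (n − mₖ₊₁²)/dₖ, aₖ₊₁ = ⌊(a₀+mₖ₊₁)/dₖ₊₁⌋:
  k=1: m=25, d=47, a=1
  k=2: m=22, d=4, a=11
  k=3: m=22, d=47, a=1
  k=4: m=25, d=1, a=50
d=1 and a=2a₀=50 at k=4, so the next step gives (m, d) = (25, 47) again — its k=1 value — and the period has length 4.

[25; 1, 11, 1, 50]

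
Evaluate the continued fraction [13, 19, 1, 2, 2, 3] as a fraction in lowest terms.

6173/473

Fold from the inside: start with 3/1.
  2 + 1/3 = 7/3
  2 + 3/7 = 17/7
  1 + 7/17 = 24/17
  19 + 17/24 = 473/24
  13 + 24/473 = 6173/473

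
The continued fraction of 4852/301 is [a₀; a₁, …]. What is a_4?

3

4852 = 16·301 + 36   →  a_0 = 16
301 = 8·36 + 13   →  a_1 = 8
36 = 2·13 + 10   →  a_2 = 2
13 = 1·10 + 3   →  a_3 = 1
10 = 3·3 + 1   →  a_4 = 3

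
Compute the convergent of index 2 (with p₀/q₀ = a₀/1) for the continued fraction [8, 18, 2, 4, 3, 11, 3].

Using pₖ = aₖpₖ₋₁ + pₖ₋₂, qₖ = aₖqₖ₋₁ + qₖ₋₂ (with p₋₁=1, p₋₂=0, q₋₁=0, q₋₂=1):
  k=0: a=8, p=8, q=1
  k=1: a=18, p=145, q=18
  k=2: a=2, p=298, q=37

298/37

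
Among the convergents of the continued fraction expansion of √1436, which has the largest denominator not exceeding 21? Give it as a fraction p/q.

√1436 = [37; 1, 8, 2, 18, 2, 8, 1, 74, …] (period length 8).
Convergents:
  p_0/q_0 = 37/1
  p_1/q_1 = 38/1
  p_2/q_2 = 341/9
  p_3/q_3 = 720/19
  p_4/q_4 = 13301/351
q_3 = 19 ≤ 21 < 351 = q_4, so the answer is 720/19.

720/19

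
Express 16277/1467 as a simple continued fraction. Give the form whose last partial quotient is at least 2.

16277 = 11×1467 + 140
1467 = 10×140 + 67
140 = 2×67 + 6
67 = 11×6 + 1
6 = 6×1 + 0  (stop)
So 16277/1467 = [11; 10, 2, 11, 6].

[11; 10, 2, 11, 6]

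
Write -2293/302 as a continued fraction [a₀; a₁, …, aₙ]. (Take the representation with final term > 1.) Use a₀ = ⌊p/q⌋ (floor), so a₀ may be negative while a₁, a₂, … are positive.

[-8; 2, 2, 5, 11]

-2293 = -8·302 + 123
302 = 2·123 + 56
123 = 2·56 + 11
56 = 5·11 + 1
11 = 11·1 + 0  (stop)
So -2293/302 = [-8; 2, 2, 5, 11].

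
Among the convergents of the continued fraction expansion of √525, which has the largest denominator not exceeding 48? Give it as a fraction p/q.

527/23

√525 = [22; 1, 10, 2, 10, 1, 44, …] (period length 6).
Convergents:
  p_0/q_0 = 22/1
  p_1/q_1 = 23/1
  p_2/q_2 = 252/11
  p_3/q_3 = 527/23
  p_4/q_4 = 5522/241
q_3 = 23 ≤ 48 < 241 = q_4, so the answer is 527/23.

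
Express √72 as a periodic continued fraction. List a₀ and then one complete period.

a₀ = ⌊√72⌋ = 8.
With m₀=0, d₀=1 and mₖ₊₁ = dₖaₖ − mₖ, dₖ₊₁ = (n − mₖ₊₁²)/dₖ, aₖ₊₁ = ⌊(a₀+mₖ₊₁)/dₖ₊₁⌋:
  k=1: m=8, d=8, a=2
  k=2: m=8, d=1, a=16
d=1 and a=2a₀=16 at k=2, so the next step gives (m, d) = (8, 8) again — its k=1 value — and the period has length 2.

[8; 2, 16]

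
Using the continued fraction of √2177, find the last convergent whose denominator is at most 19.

√2177 = [46; 1, 1, 1, 12, 1, 1, 1, 92, …] (period length 8).
Convergents:
  p_0/q_0 = 46/1
  p_1/q_1 = 47/1
  p_2/q_2 = 93/2
  p_3/q_3 = 140/3
  p_4/q_4 = 1773/38
q_3 = 3 ≤ 19 < 38 = q_4, so the answer is 140/3.

140/3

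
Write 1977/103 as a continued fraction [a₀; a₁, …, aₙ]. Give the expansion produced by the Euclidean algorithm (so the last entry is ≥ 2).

[19; 5, 6, 1, 2]

1977 = 19×103 + 20
103 = 5×20 + 3
20 = 6×3 + 2
3 = 1×2 + 1
2 = 2×1 + 0  (stop)
So 1977/103 = [19; 5, 6, 1, 2].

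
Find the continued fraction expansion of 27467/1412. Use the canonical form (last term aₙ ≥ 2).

[19; 2, 4, 1, 3, 3, 10]

27467 = 19·1412 + 639
1412 = 2·639 + 134
639 = 4·134 + 103
134 = 1·103 + 31
103 = 3·31 + 10
31 = 3·10 + 1
10 = 10·1 + 0  (stop)
So 27467/1412 = [19; 2, 4, 1, 3, 3, 10].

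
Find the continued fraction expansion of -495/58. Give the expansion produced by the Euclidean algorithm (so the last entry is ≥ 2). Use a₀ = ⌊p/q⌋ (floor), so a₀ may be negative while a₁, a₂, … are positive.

[-9; 2, 6, 1, 3]

-495 = -9·58 + 27
58 = 2·27 + 4
27 = 6·4 + 3
4 = 1·3 + 1
3 = 3·1 + 0  (stop)
So -495/58 = [-9; 2, 6, 1, 3].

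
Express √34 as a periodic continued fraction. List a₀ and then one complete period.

a₀ = ⌊√34⌋ = 5.
With m₀=0, d₀=1 and mₖ₊₁ = dₖaₖ − mₖ, dₖ₊₁ = (n − mₖ₊₁²)/dₖ, aₖ₊₁ = ⌊(a₀+mₖ₊₁)/dₖ₊₁⌋:
  k=1: m=5, d=9, a=1
  k=2: m=4, d=2, a=4
  k=3: m=4, d=9, a=1
  k=4: m=5, d=1, a=10
d=1 and a=2a₀=10 at k=4, so the next step gives (m, d) = (5, 9) again — its k=1 value — and the period has length 4.

[5; 1, 4, 1, 10]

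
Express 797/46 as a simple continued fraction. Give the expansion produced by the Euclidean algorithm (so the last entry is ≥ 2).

797 = 17*46 + 15
46 = 3*15 + 1
15 = 15*1 + 0  (stop)
So 797/46 = [17; 3, 15].

[17; 3, 15]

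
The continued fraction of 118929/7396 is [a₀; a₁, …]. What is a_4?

118929 = 16·7396 + 593   →  a_0 = 16
7396 = 12·593 + 280   →  a_1 = 12
593 = 2·280 + 33   →  a_2 = 2
280 = 8·33 + 16   →  a_3 = 8
33 = 2·16 + 1   →  a_4 = 2

2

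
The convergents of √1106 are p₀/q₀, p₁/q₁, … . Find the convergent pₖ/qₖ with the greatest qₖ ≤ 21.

√1106 = [33; 3, 1, 8, 1, 3, 66, …] (period length 6).
Convergents:
  p_0/q_0 = 33/1
  p_1/q_1 = 100/3
  p_2/q_2 = 133/4
  p_3/q_3 = 1164/35
q_2 = 4 ≤ 21 < 35 = q_3, so the answer is 133/4.

133/4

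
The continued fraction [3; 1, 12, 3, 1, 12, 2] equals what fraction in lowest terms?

Using pₖ = aₖpₖ₋₁ + pₖ₋₂ and qₖ = aₖqₖ₋₁ + qₖ₋₂:
  k=0: a=3, p=3, q=1
  k=1: a=1, p=4, q=1
  k=2: a=12, p=51, q=13
  k=3: a=3, p=157, q=40
  k=4: a=1, p=208, q=53
  k=5: a=12, p=2653, q=676
  k=6: a=2, p=5514, q=1405

5514/1405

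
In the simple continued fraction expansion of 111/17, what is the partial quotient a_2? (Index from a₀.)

1

111 = 6·17 + 9   →  a_0 = 6
17 = 1·9 + 8   →  a_1 = 1
9 = 1·8 + 1   →  a_2 = 1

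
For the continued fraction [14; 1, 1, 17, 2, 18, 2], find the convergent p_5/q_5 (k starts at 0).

19318/1331

Using pₖ = aₖpₖ₋₁ + pₖ₋₂, qₖ = aₖqₖ₋₁ + qₖ₋₂ (with p₋₁=1, p₋₂=0, q₋₁=0, q₋₂=1):
  k=0: a=14, p=14, q=1
  k=1: a=1, p=15, q=1
  k=2: a=1, p=29, q=2
  k=3: a=17, p=508, q=35
  k=4: a=2, p=1045, q=72
  k=5: a=18, p=19318, q=1331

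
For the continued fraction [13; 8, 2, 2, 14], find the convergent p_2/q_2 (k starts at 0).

223/17

Using pₖ = aₖpₖ₋₁ + pₖ₋₂, qₖ = aₖqₖ₋₁ + qₖ₋₂ (with p₋₁=1, p₋₂=0, q₋₁=0, q₋₂=1):
  k=0: a=13, p=13, q=1
  k=1: a=8, p=105, q=8
  k=2: a=2, p=223, q=17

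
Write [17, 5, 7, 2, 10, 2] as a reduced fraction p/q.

Using pₖ = aₖpₖ₋₁ + pₖ₋₂ and qₖ = aₖqₖ₋₁ + qₖ₋₂:
  k=0: a=17, p=17, q=1
  k=1: a=5, p=86, q=5
  k=2: a=7, p=619, q=36
  k=3: a=2, p=1324, q=77
  k=4: a=10, p=13859, q=806
  k=5: a=2, p=29042, q=1689

29042/1689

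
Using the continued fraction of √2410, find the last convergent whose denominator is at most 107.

√2410 = [49; 10, 1, 8, 1, 10, 98, …] (period length 6).
Convergents:
  p_0/q_0 = 49/1
  p_1/q_1 = 491/10
  p_2/q_2 = 540/11
  p_3/q_3 = 4811/98
  p_4/q_4 = 5351/109
q_3 = 98 ≤ 107 < 109 = q_4, so the answer is 4811/98.

4811/98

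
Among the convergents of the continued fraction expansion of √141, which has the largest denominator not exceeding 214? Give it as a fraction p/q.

2268/191

√141 = [11; 1, 6, 1, 22, …] (period length 4).
Convergents:
  p_0/q_0 = 11/1
  p_1/q_1 = 12/1
  p_2/q_2 = 83/7
  p_3/q_3 = 95/8
  p_4/q_4 = 2173/183
  p_5/q_5 = 2268/191
  p_6/q_6 = 15781/1329
q_5 = 191 ≤ 214 < 1329 = q_6, so the answer is 2268/191.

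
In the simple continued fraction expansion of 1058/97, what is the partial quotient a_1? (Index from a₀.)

1

1058 = 10·97 + 88   →  a_0 = 10
97 = 1·88 + 9   →  a_1 = 1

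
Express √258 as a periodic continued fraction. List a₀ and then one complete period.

a₀ = ⌊√258⌋ = 16.
With m₀=0, d₀=1 and mₖ₊₁ = dₖaₖ − mₖ, dₖ₊₁ = (n − mₖ₊₁²)/dₖ, aₖ₊₁ = ⌊(a₀+mₖ₊₁)/dₖ₊₁⌋:
  k=1: m=16, d=2, a=16
  k=2: m=16, d=1, a=32
d=1 and a=2a₀=32 at k=2, so the next step gives (m, d) = (16, 2) again — its k=1 value — and the period has length 2.

[16; 16, 32]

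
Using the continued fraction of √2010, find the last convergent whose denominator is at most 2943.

120556/2689

√2010 = [44; 1, 4, 1, 88, …] (period length 4).
Convergents:
  p_0/q_0 = 44/1
  p_1/q_1 = 45/1
  p_2/q_2 = 224/5
  p_3/q_3 = 269/6
  p_4/q_4 = 23896/533
  p_5/q_5 = 24165/539
  p_6/q_6 = 120556/2689
  p_7/q_7 = 144721/3228
q_6 = 2689 ≤ 2943 < 3228 = q_7, so the answer is 120556/2689.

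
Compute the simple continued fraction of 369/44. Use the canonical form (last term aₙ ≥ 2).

369 = 8×44 + 17
44 = 2×17 + 10
17 = 1×10 + 7
10 = 1×7 + 3
7 = 2×3 + 1
3 = 3×1 + 0  (stop)
So 369/44 = [8; 2, 1, 1, 2, 3].

[8; 2, 1, 1, 2, 3]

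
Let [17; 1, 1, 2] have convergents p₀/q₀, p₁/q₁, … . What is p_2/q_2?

35/2

Using pₖ = aₖpₖ₋₁ + pₖ₋₂, qₖ = aₖqₖ₋₁ + qₖ₋₂ (with p₋₁=1, p₋₂=0, q₋₁=0, q₋₂=1):
  k=0: a=17, p=17, q=1
  k=1: a=1, p=18, q=1
  k=2: a=1, p=35, q=2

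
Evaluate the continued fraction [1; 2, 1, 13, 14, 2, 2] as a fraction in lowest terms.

3980/2967

Using pₖ = aₖpₖ₋₁ + pₖ₋₂ and qₖ = aₖqₖ₋₁ + qₖ₋₂:
  k=0: a=1, p=1, q=1
  k=1: a=2, p=3, q=2
  k=2: a=1, p=4, q=3
  k=3: a=13, p=55, q=41
  k=4: a=14, p=774, q=577
  k=5: a=2, p=1603, q=1195
  k=6: a=2, p=3980, q=2967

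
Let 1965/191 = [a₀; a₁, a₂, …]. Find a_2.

2

1965 = 10·191 + 55   →  a_0 = 10
191 = 3·55 + 26   →  a_1 = 3
55 = 2·26 + 3   →  a_2 = 2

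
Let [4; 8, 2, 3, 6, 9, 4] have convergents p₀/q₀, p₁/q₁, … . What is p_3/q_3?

243/59

Using pₖ = aₖpₖ₋₁ + pₖ₋₂, qₖ = aₖqₖ₋₁ + qₖ₋₂ (with p₋₁=1, p₋₂=0, q₋₁=0, q₋₂=1):
  k=0: a=4, p=4, q=1
  k=1: a=8, p=33, q=8
  k=2: a=2, p=70, q=17
  k=3: a=3, p=243, q=59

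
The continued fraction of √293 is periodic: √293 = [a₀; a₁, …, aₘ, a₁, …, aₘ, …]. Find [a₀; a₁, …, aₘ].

a₀ = ⌊√293⌋ = 17.
With m₀=0, d₀=1 and mₖ₊₁ = dₖaₖ − mₖ, dₖ₊₁ = (n − mₖ₊₁²)/dₖ, aₖ₊₁ = ⌊(a₀+mₖ₊₁)/dₖ₊₁⌋:
  k=1: m=17, d=4, a=8
  k=2: m=15, d=17, a=1
  k=3: m=2, d=17, a=1
  k=4: m=15, d=4, a=8
  k=5: m=17, d=1, a=34
d=1 and a=2a₀=34 at k=5, so the next step gives (m, d) = (17, 4) again — its k=1 value — and the period has length 5.

[17; 8, 1, 1, 8, 34]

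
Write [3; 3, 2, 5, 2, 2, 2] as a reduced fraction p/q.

Using pₖ = aₖpₖ₋₁ + pₖ₋₂ and qₖ = aₖqₖ₋₁ + qₖ₋₂:
  k=0: a=3, p=3, q=1
  k=1: a=3, p=10, q=3
  k=2: a=2, p=23, q=7
  k=3: a=5, p=125, q=38
  k=4: a=2, p=273, q=83
  k=5: a=2, p=671, q=204
  k=6: a=2, p=1615, q=491

1615/491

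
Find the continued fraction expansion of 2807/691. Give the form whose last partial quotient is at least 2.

2807 = 4×691 + 43
691 = 16×43 + 3
43 = 14×3 + 1
3 = 3×1 + 0  (stop)
So 2807/691 = [4; 16, 14, 3].

[4; 16, 14, 3]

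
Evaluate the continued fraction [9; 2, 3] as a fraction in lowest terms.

66/7

Using pₖ = aₖpₖ₋₁ + pₖ₋₂ and qₖ = aₖqₖ₋₁ + qₖ₋₂:
  k=0: a=9, p=9, q=1
  k=1: a=2, p=19, q=2
  k=2: a=3, p=66, q=7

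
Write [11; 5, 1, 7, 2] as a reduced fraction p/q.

1117/100

Fold from the inside: start with 2/1.
  7 + 1/2 = 15/2
  1 + 2/15 = 17/15
  5 + 15/17 = 100/17
  11 + 17/100 = 1117/100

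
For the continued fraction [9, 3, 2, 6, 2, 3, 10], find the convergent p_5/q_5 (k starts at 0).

3121/336

Using pₖ = aₖpₖ₋₁ + pₖ₋₂, qₖ = aₖqₖ₋₁ + qₖ₋₂ (with p₋₁=1, p₋₂=0, q₋₁=0, q₋₂=1):
  k=0: a=9, p=9, q=1
  k=1: a=3, p=28, q=3
  k=2: a=2, p=65, q=7
  k=3: a=6, p=418, q=45
  k=4: a=2, p=901, q=97
  k=5: a=3, p=3121, q=336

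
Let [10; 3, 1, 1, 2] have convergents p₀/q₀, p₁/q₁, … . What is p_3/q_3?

Using pₖ = aₖpₖ₋₁ + pₖ₋₂, qₖ = aₖqₖ₋₁ + qₖ₋₂ (with p₋₁=1, p₋₂=0, q₋₁=0, q₋₂=1):
  k=0: a=10, p=10, q=1
  k=1: a=3, p=31, q=3
  k=2: a=1, p=41, q=4
  k=3: a=1, p=72, q=7

72/7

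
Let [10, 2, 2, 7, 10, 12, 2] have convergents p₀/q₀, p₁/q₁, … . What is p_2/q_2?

52/5

Using pₖ = aₖpₖ₋₁ + pₖ₋₂, qₖ = aₖqₖ₋₁ + qₖ₋₂ (with p₋₁=1, p₋₂=0, q₋₁=0, q₋₂=1):
  k=0: a=10, p=10, q=1
  k=1: a=2, p=21, q=2
  k=2: a=2, p=52, q=5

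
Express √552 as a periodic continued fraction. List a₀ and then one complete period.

[23; 2, 46]

a₀ = ⌊√552⌋ = 23.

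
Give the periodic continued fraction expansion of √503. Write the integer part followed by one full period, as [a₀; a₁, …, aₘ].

[22; 2, 2, 1, 21, 1, 2, 2, 44]

a₀ = ⌊√503⌋ = 22.
With m₀=0, d₀=1 and mₖ₊₁ = dₖaₖ − mₖ, dₖ₊₁ = (n − mₖ₊₁²)/dₖ, aₖ₊₁ = ⌊(a₀+mₖ₊₁)/dₖ₊₁⌋:
  k=1: m=22, d=19, a=2
  k=2: m=16, d=13, a=2
  k=3: m=10, d=31, a=1
  k=4: m=21, d=2, a=21
  k=5: m=21, d=31, a=1
  k=6: m=10, d=13, a=2
  k=7: m=16, d=19, a=2
  k=8: m=22, d=1, a=44
d=1 and a=2a₀=44 at k=8, so the next step gives (m, d) = (22, 19) again — its k=1 value — and the period has length 8.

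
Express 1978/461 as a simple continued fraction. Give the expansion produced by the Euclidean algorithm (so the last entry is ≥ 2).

[4; 3, 2, 3, 1, 2, 5]

1978 = 4*461 + 134
461 = 3*134 + 59
134 = 2*59 + 16
59 = 3*16 + 11
16 = 1*11 + 5
11 = 2*5 + 1
5 = 5*1 + 0  (stop)
So 1978/461 = [4; 3, 2, 3, 1, 2, 5].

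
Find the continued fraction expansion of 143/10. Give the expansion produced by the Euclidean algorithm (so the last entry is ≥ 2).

[14; 3, 3]

143 = 14*10 + 3
10 = 3*3 + 1
3 = 3*1 + 0  (stop)
So 143/10 = [14; 3, 3].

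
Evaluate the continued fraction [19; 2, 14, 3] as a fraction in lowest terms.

1734/89

Using pₖ = aₖpₖ₋₁ + pₖ₋₂ and qₖ = aₖqₖ₋₁ + qₖ₋₂:
  k=0: a=19, p=19, q=1
  k=1: a=2, p=39, q=2
  k=2: a=14, p=565, q=29
  k=3: a=3, p=1734, q=89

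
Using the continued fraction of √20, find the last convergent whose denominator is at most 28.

√20 = [4; 2, 8, …] (period length 2).
Convergents:
  p_0/q_0 = 4/1
  p_1/q_1 = 9/2
  p_2/q_2 = 76/17
  p_3/q_3 = 161/36
q_2 = 17 ≤ 28 < 36 = q_3, so the answer is 76/17.

76/17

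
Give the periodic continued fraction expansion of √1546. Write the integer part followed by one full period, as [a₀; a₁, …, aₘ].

[39; 3, 7, 1, 1, 7, 3, 78]

a₀ = ⌊√1546⌋ = 39.
With m₀=0, d₀=1 and mₖ₊₁ = dₖaₖ − mₖ, dₖ₊₁ = (n − mₖ₊₁²)/dₖ, aₖ₊₁ = ⌊(a₀+mₖ₊₁)/dₖ₊₁⌋:
  k=1: m=39, d=25, a=3
  k=2: m=36, d=10, a=7
  k=3: m=34, d=39, a=1
  k=4: m=5, d=39, a=1
  k=5: m=34, d=10, a=7
  k=6: m=36, d=25, a=3
  k=7: m=39, d=1, a=78
d=1 and a=2a₀=78 at k=7, so the next step gives (m, d) = (39, 25) again — its k=1 value — and the period has length 7.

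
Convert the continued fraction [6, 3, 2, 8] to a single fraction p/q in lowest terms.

Using pₖ = aₖpₖ₋₁ + pₖ₋₂ and qₖ = aₖqₖ₋₁ + qₖ₋₂:
  k=0: a=6, p=6, q=1
  k=1: a=3, p=19, q=3
  k=2: a=2, p=44, q=7
  k=3: a=8, p=371, q=59

371/59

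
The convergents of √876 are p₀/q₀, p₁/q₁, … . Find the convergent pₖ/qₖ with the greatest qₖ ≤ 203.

4410/149

√876 = [29; 1, 1, 2, 14, 2, 1, 1, 58, …] (period length 8).
Convergents:
  p_0/q_0 = 29/1
  p_1/q_1 = 30/1
  p_2/q_2 = 59/2
  p_3/q_3 = 148/5
  p_4/q_4 = 2131/72
  p_5/q_5 = 4410/149
  p_6/q_6 = 6541/221
q_5 = 149 ≤ 203 < 221 = q_6, so the answer is 4410/149.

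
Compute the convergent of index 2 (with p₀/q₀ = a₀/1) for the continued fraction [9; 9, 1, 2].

91/10

Using pₖ = aₖpₖ₋₁ + pₖ₋₂, qₖ = aₖqₖ₋₁ + qₖ₋₂ (with p₋₁=1, p₋₂=0, q₋₁=0, q₋₂=1):
  k=0: a=9, p=9, q=1
  k=1: a=9, p=82, q=9
  k=2: a=1, p=91, q=10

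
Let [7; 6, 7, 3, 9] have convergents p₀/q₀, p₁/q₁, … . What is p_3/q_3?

967/135

Using pₖ = aₖpₖ₋₁ + pₖ₋₂, qₖ = aₖqₖ₋₁ + qₖ₋₂ (with p₋₁=1, p₋₂=0, q₋₁=0, q₋₂=1):
  k=0: a=7, p=7, q=1
  k=1: a=6, p=43, q=6
  k=2: a=7, p=308, q=43
  k=3: a=3, p=967, q=135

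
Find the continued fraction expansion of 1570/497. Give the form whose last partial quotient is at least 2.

[3; 6, 3, 2, 3, 3]

1570 = 3*497 + 79
497 = 6*79 + 23
79 = 3*23 + 10
23 = 2*10 + 3
10 = 3*3 + 1
3 = 3*1 + 0  (stop)
So 1570/497 = [3; 6, 3, 2, 3, 3].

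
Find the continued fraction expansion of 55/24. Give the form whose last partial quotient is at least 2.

[2; 3, 2, 3]

55 = 2×24 + 7
24 = 3×7 + 3
7 = 2×3 + 1
3 = 3×1 + 0  (stop)
So 55/24 = [2; 3, 2, 3].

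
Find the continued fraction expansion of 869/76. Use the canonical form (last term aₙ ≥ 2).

869 = 11*76 + 33
76 = 2*33 + 10
33 = 3*10 + 3
10 = 3*3 + 1
3 = 3*1 + 0  (stop)
So 869/76 = [11; 2, 3, 3, 3].

[11; 2, 3, 3, 3]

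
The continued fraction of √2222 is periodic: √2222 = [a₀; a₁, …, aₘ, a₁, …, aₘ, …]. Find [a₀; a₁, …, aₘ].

a₀ = ⌊√2222⌋ = 47.
With m₀=0, d₀=1 and mₖ₊₁ = dₖaₖ − mₖ, dₖ₊₁ = (n − mₖ₊₁²)/dₖ, aₖ₊₁ = ⌊(a₀+mₖ₊₁)/dₖ₊₁⌋:
  k=1: m=47, d=13, a=7
  k=2: m=44, d=22, a=4
  k=3: m=44, d=13, a=7
  k=4: m=47, d=1, a=94
d=1 and a=2a₀=94 at k=4, so the next step gives (m, d) = (47, 13) again — its k=1 value — and the period has length 4.

[47; 7, 4, 7, 94]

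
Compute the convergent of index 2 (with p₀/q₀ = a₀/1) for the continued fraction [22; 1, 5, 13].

137/6

Using pₖ = aₖpₖ₋₁ + pₖ₋₂, qₖ = aₖqₖ₋₁ + qₖ₋₂ (with p₋₁=1, p₋₂=0, q₋₁=0, q₋₂=1):
  k=0: a=22, p=22, q=1
  k=1: a=1, p=23, q=1
  k=2: a=5, p=137, q=6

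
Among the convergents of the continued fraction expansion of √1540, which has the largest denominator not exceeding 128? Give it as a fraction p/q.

2747/70

√1540 = [39; 4, 8, 2, 8, 4, 78, …] (period length 6).
Convergents:
  p_0/q_0 = 39/1
  p_1/q_1 = 157/4
  p_2/q_2 = 1295/33
  p_3/q_3 = 2747/70
  p_4/q_4 = 23271/593
q_3 = 70 ≤ 128 < 593 = q_4, so the answer is 2747/70.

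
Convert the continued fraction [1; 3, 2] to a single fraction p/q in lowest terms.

Using pₖ = aₖpₖ₋₁ + pₖ₋₂ and qₖ = aₖqₖ₋₁ + qₖ₋₂:
  k=0: a=1, p=1, q=1
  k=1: a=3, p=4, q=3
  k=2: a=2, p=9, q=7

9/7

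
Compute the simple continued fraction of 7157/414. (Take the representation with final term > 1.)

7157 = 17·414 + 119
414 = 3·119 + 57
119 = 2·57 + 5
57 = 11·5 + 2
5 = 2·2 + 1
2 = 2·1 + 0  (stop)
So 7157/414 = [17; 3, 2, 11, 2, 2].

[17; 3, 2, 11, 2, 2]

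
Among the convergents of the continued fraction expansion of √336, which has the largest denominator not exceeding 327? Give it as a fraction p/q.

√336 = [18; 3, 36, …] (period length 2).
Convergents:
  p_0/q_0 = 18/1
  p_1/q_1 = 55/3
  p_2/q_2 = 1998/109
  p_3/q_3 = 6049/330
q_2 = 109 ≤ 327 < 330 = q_3, so the answer is 1998/109.

1998/109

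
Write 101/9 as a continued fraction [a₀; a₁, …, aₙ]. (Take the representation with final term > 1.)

101 = 11*9 + 2
9 = 4*2 + 1
2 = 2*1 + 0  (stop)
So 101/9 = [11; 4, 2].

[11; 4, 2]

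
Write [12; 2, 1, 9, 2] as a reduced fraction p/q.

753/61

Using pₖ = aₖpₖ₋₁ + pₖ₋₂ and qₖ = aₖqₖ₋₁ + qₖ₋₂:
  k=0: a=12, p=12, q=1
  k=1: a=2, p=25, q=2
  k=2: a=1, p=37, q=3
  k=3: a=9, p=358, q=29
  k=4: a=2, p=753, q=61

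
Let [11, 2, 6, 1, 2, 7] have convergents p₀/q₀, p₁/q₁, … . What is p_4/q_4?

493/43

Using pₖ = aₖpₖ₋₁ + pₖ₋₂, qₖ = aₖqₖ₋₁ + qₖ₋₂ (with p₋₁=1, p₋₂=0, q₋₁=0, q₋₂=1):
  k=0: a=11, p=11, q=1
  k=1: a=2, p=23, q=2
  k=2: a=6, p=149, q=13
  k=3: a=1, p=172, q=15
  k=4: a=2, p=493, q=43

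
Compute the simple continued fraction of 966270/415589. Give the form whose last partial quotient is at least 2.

[2; 3, 13, 10, 12, 3, 13, 2]

966270 = 2*415589 + 135092
415589 = 3*135092 + 10313
135092 = 13*10313 + 1023
10313 = 10*1023 + 83
1023 = 12*83 + 27
83 = 3*27 + 2
27 = 13*2 + 1
2 = 2*1 + 0  (stop)
So 966270/415589 = [2; 3, 13, 10, 12, 3, 13, 2].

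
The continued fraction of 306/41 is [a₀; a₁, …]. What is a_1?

2

306 = 7·41 + 19   →  a_0 = 7
41 = 2·19 + 3   →  a_1 = 2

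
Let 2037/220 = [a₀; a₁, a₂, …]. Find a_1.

2037 = 9·220 + 57   →  a_0 = 9
220 = 3·57 + 49   →  a_1 = 3

3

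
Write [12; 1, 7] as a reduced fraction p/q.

Fold from the inside: start with 7/1.
  1 + 1/7 = 8/7
  12 + 7/8 = 103/8

103/8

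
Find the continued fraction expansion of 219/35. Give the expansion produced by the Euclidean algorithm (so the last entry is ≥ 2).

219 = 6*35 + 9
35 = 3*9 + 8
9 = 1*8 + 1
8 = 8*1 + 0  (stop)
So 219/35 = [6; 3, 1, 8].

[6; 3, 1, 8]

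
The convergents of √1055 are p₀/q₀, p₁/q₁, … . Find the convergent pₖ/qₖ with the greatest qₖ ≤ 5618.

√1055 = [32; 2, 12, 2, 64, …] (period length 4).
Convergents:
  p_0/q_0 = 32/1
  p_1/q_1 = 65/2
  p_2/q_2 = 812/25
  p_3/q_3 = 1689/52
  p_4/q_4 = 108908/3353
  p_5/q_5 = 219505/6758
q_4 = 3353 ≤ 5618 < 6758 = q_5, so the answer is 108908/3353.

108908/3353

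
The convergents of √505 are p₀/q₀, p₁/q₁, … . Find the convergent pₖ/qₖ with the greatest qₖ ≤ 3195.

√505 = [22; 2, 8, 2, 44, …] (period length 4).
Convergents:
  p_0/q_0 = 22/1
  p_1/q_1 = 45/2
  p_2/q_2 = 382/17
  p_3/q_3 = 809/36
  p_4/q_4 = 35978/1601
  p_5/q_5 = 72765/3238
q_4 = 1601 ≤ 3195 < 3238 = q_5, so the answer is 35978/1601.

35978/1601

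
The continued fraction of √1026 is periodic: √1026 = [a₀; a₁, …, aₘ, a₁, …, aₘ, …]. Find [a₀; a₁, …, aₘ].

[32; 32, 64]

a₀ = ⌊√1026⌋ = 32.
With m₀=0, d₀=1 and mₖ₊₁ = dₖaₖ − mₖ, dₖ₊₁ = (n − mₖ₊₁²)/dₖ, aₖ₊₁ = ⌊(a₀+mₖ₊₁)/dₖ₊₁⌋:
  k=1: m=32, d=2, a=32
  k=2: m=32, d=1, a=64
d=1 and a=2a₀=64 at k=2, so the next step gives (m, d) = (32, 2) again — its k=1 value — and the period has length 2.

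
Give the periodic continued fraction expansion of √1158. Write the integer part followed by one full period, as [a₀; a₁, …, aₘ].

[34; 34, 68]

a₀ = ⌊√1158⌋ = 34.
With m₀=0, d₀=1 and mₖ₊₁ = dₖaₖ − mₖ, dₖ₊₁ = (n − mₖ₊₁²)/dₖ, aₖ₊₁ = ⌊(a₀+mₖ₊₁)/dₖ₊₁⌋:
  k=1: m=34, d=2, a=34
  k=2: m=34, d=1, a=68
d=1 and a=2a₀=68 at k=2, so the next step gives (m, d) = (34, 2) again — its k=1 value — and the period has length 2.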